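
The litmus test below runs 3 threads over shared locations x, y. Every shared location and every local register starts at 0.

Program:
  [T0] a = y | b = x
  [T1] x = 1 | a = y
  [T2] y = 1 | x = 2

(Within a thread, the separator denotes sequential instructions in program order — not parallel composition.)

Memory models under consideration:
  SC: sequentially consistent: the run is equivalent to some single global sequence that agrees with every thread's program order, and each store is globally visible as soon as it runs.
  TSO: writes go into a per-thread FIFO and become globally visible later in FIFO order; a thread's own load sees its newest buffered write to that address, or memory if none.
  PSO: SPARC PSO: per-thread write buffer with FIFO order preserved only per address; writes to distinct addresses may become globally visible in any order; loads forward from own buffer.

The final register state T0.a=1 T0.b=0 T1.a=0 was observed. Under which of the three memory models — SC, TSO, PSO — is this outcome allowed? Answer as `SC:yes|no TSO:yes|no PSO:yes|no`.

SC:no TSO:yes PSO:yes

outcome vector order: (T0.a,T0.b,T1.a)
[SC] allowed = {000; 001; 010; 011; 020; 021; 101; 110; 111; 120; 121}
[TSO] allowed = {000; 001; 010; 011; 020; 021; 100; 101; 110; 111; 120; 121}
[PSO] allowed = {000; 001; 010; 011; 020; 021; 100; 101; 110; 111; 120; 121}
target 100 ∈ {TSO,PSO}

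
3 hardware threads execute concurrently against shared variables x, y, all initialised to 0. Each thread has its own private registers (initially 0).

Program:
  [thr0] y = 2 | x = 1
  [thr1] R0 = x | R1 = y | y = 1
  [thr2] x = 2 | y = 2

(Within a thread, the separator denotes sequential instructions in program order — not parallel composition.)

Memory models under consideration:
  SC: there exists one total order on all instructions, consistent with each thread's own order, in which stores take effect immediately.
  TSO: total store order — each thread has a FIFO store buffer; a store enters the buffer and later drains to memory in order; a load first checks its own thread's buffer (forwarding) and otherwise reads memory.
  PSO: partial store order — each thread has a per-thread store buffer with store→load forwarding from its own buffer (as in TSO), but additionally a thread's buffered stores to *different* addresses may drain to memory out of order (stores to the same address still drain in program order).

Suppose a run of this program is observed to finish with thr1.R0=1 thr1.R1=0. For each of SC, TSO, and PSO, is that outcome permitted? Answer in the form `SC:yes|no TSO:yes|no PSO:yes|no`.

SC:no TSO:no PSO:yes

outcome vector order: (thr1.R0,thr1.R1)
[SC] allowed = {00 02 12 20 22}
[TSO] allowed = {00 02 12 20 22}
[PSO] allowed = {00 02 10 12 20 22}
target 10 ∈ {PSO}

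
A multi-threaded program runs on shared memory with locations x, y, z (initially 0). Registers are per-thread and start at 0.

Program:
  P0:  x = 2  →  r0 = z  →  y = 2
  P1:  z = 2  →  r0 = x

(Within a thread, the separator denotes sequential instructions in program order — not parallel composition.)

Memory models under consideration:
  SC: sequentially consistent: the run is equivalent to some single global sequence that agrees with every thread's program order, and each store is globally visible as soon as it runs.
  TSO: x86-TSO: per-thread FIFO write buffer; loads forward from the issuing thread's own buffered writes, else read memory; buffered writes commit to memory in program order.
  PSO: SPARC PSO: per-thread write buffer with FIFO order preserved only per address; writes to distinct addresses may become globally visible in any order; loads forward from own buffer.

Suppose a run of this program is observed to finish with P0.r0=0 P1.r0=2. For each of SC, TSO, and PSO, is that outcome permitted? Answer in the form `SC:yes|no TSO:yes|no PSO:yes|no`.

SC:yes TSO:yes PSO:yes

outcome vector order: (P0.r0,P1.r0)
under SC → <0 2> <2 0> <2 2>
under TSO → <0 0> <0 2> <2 0> <2 2>
under PSO → <0 0> <0 2> <2 0> <2 2>
target <0 2> ∈ {SC,TSO,PSO}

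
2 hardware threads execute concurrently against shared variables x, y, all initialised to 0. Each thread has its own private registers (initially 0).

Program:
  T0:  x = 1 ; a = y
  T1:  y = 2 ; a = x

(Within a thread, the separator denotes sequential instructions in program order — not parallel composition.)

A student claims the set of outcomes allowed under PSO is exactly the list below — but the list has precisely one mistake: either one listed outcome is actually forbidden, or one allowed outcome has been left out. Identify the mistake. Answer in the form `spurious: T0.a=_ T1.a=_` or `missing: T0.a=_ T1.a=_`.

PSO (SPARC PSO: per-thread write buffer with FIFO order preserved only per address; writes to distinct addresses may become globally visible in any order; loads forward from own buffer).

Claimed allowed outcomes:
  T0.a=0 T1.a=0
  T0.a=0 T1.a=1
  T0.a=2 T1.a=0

missing: T0.a=2 T1.a=1

outcome vector order: (T0.a,T1.a)
PSO (4): 00, 01, 20, 21
PSO∖claimed = {21}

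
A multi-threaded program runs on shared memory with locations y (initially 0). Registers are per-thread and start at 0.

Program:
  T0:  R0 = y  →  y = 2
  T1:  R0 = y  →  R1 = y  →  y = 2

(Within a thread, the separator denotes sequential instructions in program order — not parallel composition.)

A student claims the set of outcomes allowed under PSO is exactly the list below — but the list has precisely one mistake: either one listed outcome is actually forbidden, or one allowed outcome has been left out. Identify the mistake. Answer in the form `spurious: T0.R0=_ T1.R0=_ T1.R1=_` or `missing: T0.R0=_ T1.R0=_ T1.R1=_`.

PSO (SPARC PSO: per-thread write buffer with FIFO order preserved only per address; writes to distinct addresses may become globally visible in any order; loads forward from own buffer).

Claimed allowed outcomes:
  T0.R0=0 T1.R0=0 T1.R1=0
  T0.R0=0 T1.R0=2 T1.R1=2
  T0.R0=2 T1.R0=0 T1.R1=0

outcome vector order: (T0.R0,T1.R0,T1.R1)
under PSO → 0/0/0 0/0/2 0/2/2 2/0/0
PSO∖claimed = {0/0/2}

missing: T0.R0=0 T1.R0=0 T1.R1=2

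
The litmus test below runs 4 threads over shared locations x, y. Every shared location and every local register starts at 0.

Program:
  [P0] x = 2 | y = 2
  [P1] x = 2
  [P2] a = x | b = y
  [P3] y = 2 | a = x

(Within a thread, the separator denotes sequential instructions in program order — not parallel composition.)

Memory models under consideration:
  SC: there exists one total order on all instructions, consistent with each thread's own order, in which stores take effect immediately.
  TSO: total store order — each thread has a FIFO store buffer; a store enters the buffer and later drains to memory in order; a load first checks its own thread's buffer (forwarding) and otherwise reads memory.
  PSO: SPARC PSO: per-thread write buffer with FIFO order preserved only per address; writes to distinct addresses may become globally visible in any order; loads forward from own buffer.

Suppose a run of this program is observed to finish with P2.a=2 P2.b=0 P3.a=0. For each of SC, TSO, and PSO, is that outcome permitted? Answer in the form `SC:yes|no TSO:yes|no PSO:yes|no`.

SC:no TSO:yes PSO:yes

outcome vector order: (P2.a,P2.b,P3.a)
under SC → <0 0 0> <0 0 2> <0 2 0> <0 2 2> <2 0 2> <2 2 0> <2 2 2>
under TSO → <0 0 0> <0 0 2> <0 2 0> <0 2 2> <2 0 0> <2 0 2> <2 2 0> <2 2 2>
under PSO → <0 0 0> <0 0 2> <0 2 0> <0 2 2> <2 0 0> <2 0 2> <2 2 0> <2 2 2>
target <2 0 0> ∈ {TSO,PSO}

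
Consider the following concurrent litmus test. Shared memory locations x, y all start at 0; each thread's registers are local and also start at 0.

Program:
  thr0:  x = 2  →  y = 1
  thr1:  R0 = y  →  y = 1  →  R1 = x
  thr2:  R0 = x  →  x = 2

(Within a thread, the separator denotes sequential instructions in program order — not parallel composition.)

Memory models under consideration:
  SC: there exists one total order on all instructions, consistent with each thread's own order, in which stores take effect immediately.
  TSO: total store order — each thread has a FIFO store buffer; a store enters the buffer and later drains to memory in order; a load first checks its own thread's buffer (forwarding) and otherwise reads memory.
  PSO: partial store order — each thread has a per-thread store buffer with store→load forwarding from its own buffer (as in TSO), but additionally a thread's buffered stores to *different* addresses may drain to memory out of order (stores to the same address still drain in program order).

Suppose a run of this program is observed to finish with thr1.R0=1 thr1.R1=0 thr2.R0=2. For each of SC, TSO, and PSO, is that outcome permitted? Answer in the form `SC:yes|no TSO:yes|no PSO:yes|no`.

SC:no TSO:no PSO:yes

outcome vector order: (thr1.R0,thr1.R1,thr2.R0)
[SC] allowed = {(0,0,0); (0,0,2); (0,2,0); (0,2,2); (1,2,0); (1,2,2)}
[TSO] allowed = {(0,0,0); (0,0,2); (0,2,0); (0,2,2); (1,2,0); (1,2,2)}
[PSO] allowed = {(0,0,0); (0,0,2); (0,2,0); (0,2,2); (1,0,0); (1,0,2); (1,2,0); (1,2,2)}
target (1,0,2) ∈ {PSO}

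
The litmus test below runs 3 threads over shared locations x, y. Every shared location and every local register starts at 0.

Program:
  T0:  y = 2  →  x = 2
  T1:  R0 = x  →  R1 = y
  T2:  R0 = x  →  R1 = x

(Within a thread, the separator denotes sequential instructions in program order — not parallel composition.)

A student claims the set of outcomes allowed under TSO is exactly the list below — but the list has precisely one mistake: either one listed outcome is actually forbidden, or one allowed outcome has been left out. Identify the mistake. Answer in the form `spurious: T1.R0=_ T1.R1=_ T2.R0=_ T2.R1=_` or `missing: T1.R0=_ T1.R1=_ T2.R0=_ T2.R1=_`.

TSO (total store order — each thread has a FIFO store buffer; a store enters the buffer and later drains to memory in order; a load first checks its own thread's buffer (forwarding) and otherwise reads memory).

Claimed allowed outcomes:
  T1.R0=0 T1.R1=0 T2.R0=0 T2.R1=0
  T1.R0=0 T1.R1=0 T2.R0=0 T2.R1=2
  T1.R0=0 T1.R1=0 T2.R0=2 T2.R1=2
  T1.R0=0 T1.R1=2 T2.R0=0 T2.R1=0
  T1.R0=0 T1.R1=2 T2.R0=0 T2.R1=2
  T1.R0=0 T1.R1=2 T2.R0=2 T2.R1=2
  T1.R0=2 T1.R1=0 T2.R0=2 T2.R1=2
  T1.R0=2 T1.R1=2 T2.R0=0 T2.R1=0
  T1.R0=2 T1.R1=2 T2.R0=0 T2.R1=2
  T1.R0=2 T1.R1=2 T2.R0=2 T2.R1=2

spurious: T1.R0=2 T1.R1=0 T2.R0=2 T2.R1=2

outcome vector order: (T1.R0,T1.R1,T2.R0,T2.R1)
TSO (9): 0/0/0/0; 0/0/0/2; 0/0/2/2; 0/2/0/0; 0/2/0/2; 0/2/2/2; 2/2/0/0; 2/2/0/2; 2/2/2/2
claimed∖TSO = {2/0/2/2}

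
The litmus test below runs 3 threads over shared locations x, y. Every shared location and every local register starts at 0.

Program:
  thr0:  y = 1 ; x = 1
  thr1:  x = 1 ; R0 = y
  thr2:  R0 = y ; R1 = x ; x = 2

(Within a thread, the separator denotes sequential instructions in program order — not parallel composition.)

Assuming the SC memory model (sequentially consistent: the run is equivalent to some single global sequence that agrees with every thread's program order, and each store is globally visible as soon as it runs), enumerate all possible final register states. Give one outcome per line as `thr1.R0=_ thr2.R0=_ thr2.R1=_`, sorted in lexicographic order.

outcome vector order: (thr1.R0,thr2.R0,thr2.R1)
|SC outcomes| = 7

thr1.R0=0 thr2.R0=0 thr2.R1=0
thr1.R0=0 thr2.R0=0 thr2.R1=1
thr1.R0=0 thr2.R0=1 thr2.R1=1
thr1.R0=1 thr2.R0=0 thr2.R1=0
thr1.R0=1 thr2.R0=0 thr2.R1=1
thr1.R0=1 thr2.R0=1 thr2.R1=0
thr1.R0=1 thr2.R0=1 thr2.R1=1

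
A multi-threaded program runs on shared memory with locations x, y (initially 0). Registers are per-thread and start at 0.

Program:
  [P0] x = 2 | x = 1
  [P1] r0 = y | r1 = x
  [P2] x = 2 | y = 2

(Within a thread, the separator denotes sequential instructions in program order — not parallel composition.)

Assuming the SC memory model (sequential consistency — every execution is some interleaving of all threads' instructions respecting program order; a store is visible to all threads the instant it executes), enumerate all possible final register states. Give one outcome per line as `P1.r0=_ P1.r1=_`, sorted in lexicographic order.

outcome vector order: (P1.r0,P1.r1)
|SC outcomes| = 5

P1.r0=0 P1.r1=0
P1.r0=0 P1.r1=1
P1.r0=0 P1.r1=2
P1.r0=2 P1.r1=1
P1.r0=2 P1.r1=2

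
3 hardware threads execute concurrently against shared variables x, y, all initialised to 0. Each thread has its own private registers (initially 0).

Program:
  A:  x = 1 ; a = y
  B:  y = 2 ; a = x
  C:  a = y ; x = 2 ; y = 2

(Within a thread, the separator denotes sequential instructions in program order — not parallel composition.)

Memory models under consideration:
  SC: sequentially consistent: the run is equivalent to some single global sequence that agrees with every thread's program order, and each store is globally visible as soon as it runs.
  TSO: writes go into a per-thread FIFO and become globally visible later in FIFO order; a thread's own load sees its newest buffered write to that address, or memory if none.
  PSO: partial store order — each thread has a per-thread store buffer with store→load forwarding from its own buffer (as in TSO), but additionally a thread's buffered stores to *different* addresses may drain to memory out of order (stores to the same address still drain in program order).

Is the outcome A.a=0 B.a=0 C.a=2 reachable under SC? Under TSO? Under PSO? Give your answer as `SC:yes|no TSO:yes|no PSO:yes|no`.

SC:no TSO:yes PSO:yes

outcome vector order: (A.a,B.a,C.a)
SC: 10 outcomes — {<0 1 0> <0 1 2> <0 2 0> <0 2 2> <2 0 0> <2 0 2> <2 1 0> <2 1 2> <2 2 0> <2 2 2>}
TSO: 12 outcomes — {<0 0 0> <0 0 2> <0 1 0> <0 1 2> <0 2 0> <0 2 2> <2 0 0> <2 0 2> <2 1 0> <2 1 2> <2 2 0> <2 2 2>}
PSO: 12 outcomes — {<0 0 0> <0 0 2> <0 1 0> <0 1 2> <0 2 0> <0 2 2> <2 0 0> <2 0 2> <2 1 0> <2 1 2> <2 2 0> <2 2 2>}
target <0 0 2> ∈ {TSO,PSO}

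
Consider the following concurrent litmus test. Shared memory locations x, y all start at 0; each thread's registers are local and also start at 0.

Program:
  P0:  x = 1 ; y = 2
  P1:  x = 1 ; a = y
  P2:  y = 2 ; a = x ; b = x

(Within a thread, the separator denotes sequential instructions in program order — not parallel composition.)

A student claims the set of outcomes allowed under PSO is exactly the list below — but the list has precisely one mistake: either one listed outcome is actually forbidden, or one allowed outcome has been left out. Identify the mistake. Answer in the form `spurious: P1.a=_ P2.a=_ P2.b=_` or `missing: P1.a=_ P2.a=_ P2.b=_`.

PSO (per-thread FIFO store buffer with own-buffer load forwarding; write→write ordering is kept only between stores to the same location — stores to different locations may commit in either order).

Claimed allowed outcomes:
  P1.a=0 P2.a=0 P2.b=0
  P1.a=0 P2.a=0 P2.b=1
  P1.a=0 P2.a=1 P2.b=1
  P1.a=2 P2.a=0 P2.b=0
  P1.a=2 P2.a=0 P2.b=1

missing: P1.a=2 P2.a=1 P2.b=1

outcome vector order: (P1.a,P2.a,P2.b)
PSO (6): (0,0,0); (0,0,1); (0,1,1); (2,0,0); (2,0,1); (2,1,1)
PSO∖claimed = {(2,1,1)}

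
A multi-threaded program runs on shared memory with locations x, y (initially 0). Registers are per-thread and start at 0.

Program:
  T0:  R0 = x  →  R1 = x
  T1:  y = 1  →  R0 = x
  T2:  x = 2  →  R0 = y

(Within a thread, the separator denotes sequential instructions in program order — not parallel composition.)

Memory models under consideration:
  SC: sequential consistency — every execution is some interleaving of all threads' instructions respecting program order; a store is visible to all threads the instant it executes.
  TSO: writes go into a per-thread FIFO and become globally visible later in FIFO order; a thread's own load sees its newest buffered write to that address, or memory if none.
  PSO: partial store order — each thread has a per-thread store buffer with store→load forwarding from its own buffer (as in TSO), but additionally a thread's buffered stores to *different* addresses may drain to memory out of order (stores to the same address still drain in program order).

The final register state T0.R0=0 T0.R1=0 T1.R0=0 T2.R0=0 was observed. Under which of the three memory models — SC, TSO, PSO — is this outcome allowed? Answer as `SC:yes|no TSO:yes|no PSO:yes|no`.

SC:no TSO:yes PSO:yes

outcome vector order: (T0.R0,T0.R1,T1.R0,T2.R0)
SC: 9 outcomes — {0001; 0020; 0021; 0201; 0220; 0221; 2201; 2220; 2221}
TSO: 12 outcomes — {0000; 0001; 0020; 0021; 0200; 0201; 0220; 0221; 2200; 2201; 2220; 2221}
PSO: 12 outcomes — {0000; 0001; 0020; 0021; 0200; 0201; 0220; 0221; 2200; 2201; 2220; 2221}
target 0000 ∈ {TSO,PSO}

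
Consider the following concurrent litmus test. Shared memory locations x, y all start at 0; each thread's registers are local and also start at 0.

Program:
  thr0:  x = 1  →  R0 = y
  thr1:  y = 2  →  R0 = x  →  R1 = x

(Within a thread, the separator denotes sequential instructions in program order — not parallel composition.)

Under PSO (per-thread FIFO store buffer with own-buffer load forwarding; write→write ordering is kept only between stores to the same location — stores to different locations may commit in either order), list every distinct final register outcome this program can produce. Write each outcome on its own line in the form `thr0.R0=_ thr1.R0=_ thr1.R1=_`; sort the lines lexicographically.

thr0.R0=0 thr1.R0=0 thr1.R1=0
thr0.R0=0 thr1.R0=0 thr1.R1=1
thr0.R0=0 thr1.R0=1 thr1.R1=1
thr0.R0=2 thr1.R0=0 thr1.R1=0
thr0.R0=2 thr1.R0=0 thr1.R1=1
thr0.R0=2 thr1.R0=1 thr1.R1=1

outcome vector order: (thr0.R0,thr1.R0,thr1.R1)
|PSO outcomes| = 6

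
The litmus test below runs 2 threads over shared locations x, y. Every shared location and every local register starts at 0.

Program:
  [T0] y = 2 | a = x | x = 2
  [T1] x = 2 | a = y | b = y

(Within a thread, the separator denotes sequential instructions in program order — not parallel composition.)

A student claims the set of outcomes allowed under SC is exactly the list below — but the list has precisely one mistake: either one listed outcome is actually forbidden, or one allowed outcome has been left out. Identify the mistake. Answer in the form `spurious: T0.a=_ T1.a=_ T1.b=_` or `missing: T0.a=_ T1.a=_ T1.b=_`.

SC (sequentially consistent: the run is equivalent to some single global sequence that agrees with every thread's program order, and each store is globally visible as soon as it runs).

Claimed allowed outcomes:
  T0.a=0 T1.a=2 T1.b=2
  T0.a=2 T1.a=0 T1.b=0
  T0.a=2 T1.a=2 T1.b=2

missing: T0.a=2 T1.a=0 T1.b=2

outcome vector order: (T0.a,T1.a,T1.b)
SC: 4 outcomes — {0/2/2, 2/0/0, 2/0/2, 2/2/2}
SC∖claimed = {2/0/2}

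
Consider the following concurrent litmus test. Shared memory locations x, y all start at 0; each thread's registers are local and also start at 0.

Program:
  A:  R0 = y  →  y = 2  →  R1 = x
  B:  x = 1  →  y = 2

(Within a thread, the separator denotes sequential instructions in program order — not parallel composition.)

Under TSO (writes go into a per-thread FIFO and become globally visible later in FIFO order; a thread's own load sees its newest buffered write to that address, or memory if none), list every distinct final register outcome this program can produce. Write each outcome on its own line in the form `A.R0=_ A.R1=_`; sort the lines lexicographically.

A.R0=0 A.R1=0
A.R0=0 A.R1=1
A.R0=2 A.R1=1

outcome vector order: (A.R0,A.R1)
|TSO outcomes| = 3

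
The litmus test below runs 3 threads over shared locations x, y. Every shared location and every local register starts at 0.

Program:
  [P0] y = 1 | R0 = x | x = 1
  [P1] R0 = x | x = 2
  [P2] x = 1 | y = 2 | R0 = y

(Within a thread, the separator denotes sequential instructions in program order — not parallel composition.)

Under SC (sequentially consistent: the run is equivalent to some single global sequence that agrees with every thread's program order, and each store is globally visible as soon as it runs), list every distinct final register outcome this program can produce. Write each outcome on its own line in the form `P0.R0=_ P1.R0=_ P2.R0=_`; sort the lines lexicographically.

P0.R0=0 P1.R0=0 P2.R0=2
P0.R0=0 P1.R0=1 P2.R0=2
P0.R0=1 P1.R0=0 P2.R0=1
P0.R0=1 P1.R0=0 P2.R0=2
P0.R0=1 P1.R0=1 P2.R0=1
P0.R0=1 P1.R0=1 P2.R0=2
P0.R0=2 P1.R0=0 P2.R0=1
P0.R0=2 P1.R0=0 P2.R0=2
P0.R0=2 P1.R0=1 P2.R0=1
P0.R0=2 P1.R0=1 P2.R0=2

outcome vector order: (P0.R0,P1.R0,P2.R0)
|SC outcomes| = 10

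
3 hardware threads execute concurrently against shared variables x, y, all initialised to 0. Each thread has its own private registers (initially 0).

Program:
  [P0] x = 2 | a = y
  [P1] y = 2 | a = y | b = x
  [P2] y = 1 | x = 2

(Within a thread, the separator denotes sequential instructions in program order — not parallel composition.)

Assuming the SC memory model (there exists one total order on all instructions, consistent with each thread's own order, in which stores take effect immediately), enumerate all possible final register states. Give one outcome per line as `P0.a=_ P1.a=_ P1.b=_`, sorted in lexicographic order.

P0.a=0 P1.a=1 P1.b=2
P0.a=0 P1.a=2 P1.b=2
P0.a=1 P1.a=1 P1.b=0
P0.a=1 P1.a=1 P1.b=2
P0.a=1 P1.a=2 P1.b=0
P0.a=1 P1.a=2 P1.b=2
P0.a=2 P1.a=1 P1.b=2
P0.a=2 P1.a=2 P1.b=0
P0.a=2 P1.a=2 P1.b=2

outcome vector order: (P0.a,P1.a,P1.b)
|SC outcomes| = 9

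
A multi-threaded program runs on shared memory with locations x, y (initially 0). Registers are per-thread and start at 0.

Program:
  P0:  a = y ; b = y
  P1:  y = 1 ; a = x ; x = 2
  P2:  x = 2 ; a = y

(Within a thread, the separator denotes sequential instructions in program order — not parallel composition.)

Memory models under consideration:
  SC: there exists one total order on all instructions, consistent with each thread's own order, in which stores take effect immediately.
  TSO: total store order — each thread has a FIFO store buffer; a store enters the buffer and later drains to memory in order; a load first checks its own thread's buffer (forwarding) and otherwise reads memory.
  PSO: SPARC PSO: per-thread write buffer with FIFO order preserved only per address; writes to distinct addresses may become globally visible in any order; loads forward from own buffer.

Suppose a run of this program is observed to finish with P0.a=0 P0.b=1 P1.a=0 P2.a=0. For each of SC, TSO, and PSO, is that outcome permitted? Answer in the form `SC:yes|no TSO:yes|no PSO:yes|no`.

outcome vector order: (P0.a,P0.b,P1.a,P2.a)
[SC] allowed = {(0,0,0,1) (0,0,2,0) (0,0,2,1) (0,1,0,1) (0,1,2,0) (0,1,2,1) (1,1,0,1) (1,1,2,0) (1,1,2,1)}
[TSO] allowed = {(0,0,0,0) (0,0,0,1) (0,0,2,0) (0,0,2,1) (0,1,0,0) (0,1,0,1) (0,1,2,0) (0,1,2,1) (1,1,0,0) (1,1,0,1) (1,1,2,0) (1,1,2,1)}
[PSO] allowed = {(0,0,0,0) (0,0,0,1) (0,0,2,0) (0,0,2,1) (0,1,0,0) (0,1,0,1) (0,1,2,0) (0,1,2,1) (1,1,0,0) (1,1,0,1) (1,1,2,0) (1,1,2,1)}
target (0,1,0,0) ∈ {TSO,PSO}

SC:no TSO:yes PSO:yes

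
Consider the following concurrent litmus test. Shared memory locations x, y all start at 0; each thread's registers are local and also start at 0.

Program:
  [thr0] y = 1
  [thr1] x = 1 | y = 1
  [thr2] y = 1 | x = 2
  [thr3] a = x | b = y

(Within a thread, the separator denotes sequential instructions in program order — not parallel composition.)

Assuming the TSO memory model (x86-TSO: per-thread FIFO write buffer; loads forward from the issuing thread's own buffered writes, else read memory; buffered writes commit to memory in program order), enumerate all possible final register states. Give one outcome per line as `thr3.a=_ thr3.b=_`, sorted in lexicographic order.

outcome vector order: (thr3.a,thr3.b)
|TSO outcomes| = 5

thr3.a=0 thr3.b=0
thr3.a=0 thr3.b=1
thr3.a=1 thr3.b=0
thr3.a=1 thr3.b=1
thr3.a=2 thr3.b=1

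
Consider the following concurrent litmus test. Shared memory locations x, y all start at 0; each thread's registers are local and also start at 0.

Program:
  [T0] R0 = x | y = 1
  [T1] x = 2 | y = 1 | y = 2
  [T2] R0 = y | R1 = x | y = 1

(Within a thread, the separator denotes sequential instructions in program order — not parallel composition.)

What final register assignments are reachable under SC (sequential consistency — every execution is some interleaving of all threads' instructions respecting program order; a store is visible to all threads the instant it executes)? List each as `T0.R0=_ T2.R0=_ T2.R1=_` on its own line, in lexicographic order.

T0.R0=0 T2.R0=0 T2.R1=0
T0.R0=0 T2.R0=0 T2.R1=2
T0.R0=0 T2.R0=1 T2.R1=0
T0.R0=0 T2.R0=1 T2.R1=2
T0.R0=0 T2.R0=2 T2.R1=2
T0.R0=2 T2.R0=0 T2.R1=0
T0.R0=2 T2.R0=0 T2.R1=2
T0.R0=2 T2.R0=1 T2.R1=2
T0.R0=2 T2.R0=2 T2.R1=2

outcome vector order: (T0.R0,T2.R0,T2.R1)
|SC outcomes| = 9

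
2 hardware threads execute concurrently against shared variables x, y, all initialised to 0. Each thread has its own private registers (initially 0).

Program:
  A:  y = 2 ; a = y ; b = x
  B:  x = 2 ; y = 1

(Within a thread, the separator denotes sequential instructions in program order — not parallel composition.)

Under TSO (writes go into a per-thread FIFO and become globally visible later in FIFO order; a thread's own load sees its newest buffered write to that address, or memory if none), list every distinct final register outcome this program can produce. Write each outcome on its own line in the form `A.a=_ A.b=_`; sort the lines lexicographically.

A.a=1 A.b=2
A.a=2 A.b=0
A.a=2 A.b=2

outcome vector order: (A.a,A.b)
|TSO outcomes| = 3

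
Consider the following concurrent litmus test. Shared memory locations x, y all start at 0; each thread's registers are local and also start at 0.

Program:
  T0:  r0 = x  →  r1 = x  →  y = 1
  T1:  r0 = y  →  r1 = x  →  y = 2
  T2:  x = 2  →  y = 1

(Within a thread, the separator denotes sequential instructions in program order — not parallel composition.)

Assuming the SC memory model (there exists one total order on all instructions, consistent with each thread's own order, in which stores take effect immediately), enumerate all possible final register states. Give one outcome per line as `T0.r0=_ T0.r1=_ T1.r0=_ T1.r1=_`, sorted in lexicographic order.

T0.r0=0 T0.r1=0 T1.r0=0 T1.r1=0
T0.r0=0 T0.r1=0 T1.r0=0 T1.r1=2
T0.r0=0 T0.r1=0 T1.r0=1 T1.r1=0
T0.r0=0 T0.r1=0 T1.r0=1 T1.r1=2
T0.r0=0 T0.r1=2 T1.r0=0 T1.r1=0
T0.r0=0 T0.r1=2 T1.r0=0 T1.r1=2
T0.r0=0 T0.r1=2 T1.r0=1 T1.r1=2
T0.r0=2 T0.r1=2 T1.r0=0 T1.r1=0
T0.r0=2 T0.r1=2 T1.r0=0 T1.r1=2
T0.r0=2 T0.r1=2 T1.r0=1 T1.r1=2

outcome vector order: (T0.r0,T0.r1,T1.r0,T1.r1)
|SC outcomes| = 10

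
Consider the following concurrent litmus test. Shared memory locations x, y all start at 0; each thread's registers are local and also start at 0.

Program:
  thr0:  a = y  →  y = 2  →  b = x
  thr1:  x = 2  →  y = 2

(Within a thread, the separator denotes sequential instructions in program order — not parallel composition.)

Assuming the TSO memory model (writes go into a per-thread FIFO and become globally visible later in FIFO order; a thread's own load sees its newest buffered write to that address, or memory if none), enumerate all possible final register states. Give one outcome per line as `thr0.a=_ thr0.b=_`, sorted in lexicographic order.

outcome vector order: (thr0.a,thr0.b)
|TSO outcomes| = 3

thr0.a=0 thr0.b=0
thr0.a=0 thr0.b=2
thr0.a=2 thr0.b=2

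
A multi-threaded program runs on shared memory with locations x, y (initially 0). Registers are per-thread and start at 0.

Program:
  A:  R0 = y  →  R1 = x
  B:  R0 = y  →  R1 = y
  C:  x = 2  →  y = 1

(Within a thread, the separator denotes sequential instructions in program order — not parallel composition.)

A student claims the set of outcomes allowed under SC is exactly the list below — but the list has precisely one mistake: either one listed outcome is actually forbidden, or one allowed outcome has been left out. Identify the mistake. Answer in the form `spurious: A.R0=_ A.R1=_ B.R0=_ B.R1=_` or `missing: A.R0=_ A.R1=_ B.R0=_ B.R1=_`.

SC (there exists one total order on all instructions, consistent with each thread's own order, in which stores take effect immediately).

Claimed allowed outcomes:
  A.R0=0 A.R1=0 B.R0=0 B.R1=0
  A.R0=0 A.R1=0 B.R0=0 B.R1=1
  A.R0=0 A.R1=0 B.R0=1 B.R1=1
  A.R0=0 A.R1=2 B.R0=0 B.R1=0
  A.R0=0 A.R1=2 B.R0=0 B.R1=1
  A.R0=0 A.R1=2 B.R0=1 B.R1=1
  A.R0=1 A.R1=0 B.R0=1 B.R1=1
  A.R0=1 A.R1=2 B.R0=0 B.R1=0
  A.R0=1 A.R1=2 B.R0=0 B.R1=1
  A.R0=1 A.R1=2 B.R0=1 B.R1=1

outcome vector order: (A.R0,A.R1,B.R0,B.R1)
under SC → (0,0,0,0) (0,0,0,1) (0,0,1,1) (0,2,0,0) (0,2,0,1) (0,2,1,1) (1,2,0,0) (1,2,0,1) (1,2,1,1)
claimed∖SC = {(1,0,1,1)}

spurious: A.R0=1 A.R1=0 B.R0=1 B.R1=1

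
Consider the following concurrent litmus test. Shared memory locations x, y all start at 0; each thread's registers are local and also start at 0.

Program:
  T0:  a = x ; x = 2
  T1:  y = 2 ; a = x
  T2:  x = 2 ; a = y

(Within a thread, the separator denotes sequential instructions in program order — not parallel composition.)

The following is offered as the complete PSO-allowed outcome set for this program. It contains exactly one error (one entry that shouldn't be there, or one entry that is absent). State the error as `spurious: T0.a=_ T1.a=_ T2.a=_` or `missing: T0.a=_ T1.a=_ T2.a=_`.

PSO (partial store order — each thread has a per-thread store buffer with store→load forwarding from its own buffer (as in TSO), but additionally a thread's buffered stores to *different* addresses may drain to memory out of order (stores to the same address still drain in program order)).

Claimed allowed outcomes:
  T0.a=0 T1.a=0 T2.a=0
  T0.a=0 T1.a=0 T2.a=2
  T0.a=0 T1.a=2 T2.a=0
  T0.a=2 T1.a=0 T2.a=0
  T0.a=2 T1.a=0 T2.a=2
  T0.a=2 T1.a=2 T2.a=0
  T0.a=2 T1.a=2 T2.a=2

missing: T0.a=0 T1.a=2 T2.a=2

outcome vector order: (T0.a,T1.a,T2.a)
[PSO] allowed = {<0 0 0>; <0 0 2>; <0 2 0>; <0 2 2>; <2 0 0>; <2 0 2>; <2 2 0>; <2 2 2>}
PSO∖claimed = {<0 2 2>}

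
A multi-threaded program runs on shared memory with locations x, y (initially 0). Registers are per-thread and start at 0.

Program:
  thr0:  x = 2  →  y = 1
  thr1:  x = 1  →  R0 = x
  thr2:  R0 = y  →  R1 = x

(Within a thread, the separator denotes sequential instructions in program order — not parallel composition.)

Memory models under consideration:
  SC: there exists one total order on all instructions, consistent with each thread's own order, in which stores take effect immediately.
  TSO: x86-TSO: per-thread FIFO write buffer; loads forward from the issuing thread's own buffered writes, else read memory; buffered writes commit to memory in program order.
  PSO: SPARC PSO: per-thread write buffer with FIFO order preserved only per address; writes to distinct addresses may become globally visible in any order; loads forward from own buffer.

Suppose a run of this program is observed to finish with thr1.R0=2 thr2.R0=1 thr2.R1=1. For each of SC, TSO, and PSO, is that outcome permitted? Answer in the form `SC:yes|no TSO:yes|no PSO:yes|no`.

SC:no TSO:no PSO:yes

outcome vector order: (thr1.R0,thr2.R0,thr2.R1)
[SC] allowed = {100 101 102 111 112 200 201 202 212}
[TSO] allowed = {100 101 102 111 112 200 201 202 212}
[PSO] allowed = {100 101 102 110 111 112 200 201 202 210 211 212}
target 211 ∈ {PSO}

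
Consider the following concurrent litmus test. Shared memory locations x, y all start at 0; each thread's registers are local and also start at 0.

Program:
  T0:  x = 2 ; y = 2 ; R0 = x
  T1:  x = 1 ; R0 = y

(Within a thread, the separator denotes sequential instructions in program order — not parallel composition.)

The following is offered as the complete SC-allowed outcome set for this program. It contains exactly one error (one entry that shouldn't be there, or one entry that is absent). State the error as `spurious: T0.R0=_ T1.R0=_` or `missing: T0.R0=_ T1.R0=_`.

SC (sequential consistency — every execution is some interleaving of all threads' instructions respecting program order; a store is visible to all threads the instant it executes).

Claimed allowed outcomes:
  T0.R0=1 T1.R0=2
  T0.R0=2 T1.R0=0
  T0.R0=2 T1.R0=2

missing: T0.R0=1 T1.R0=0

outcome vector order: (T0.R0,T1.R0)
[SC] allowed = {1/0; 1/2; 2/0; 2/2}
SC∖claimed = {1/0}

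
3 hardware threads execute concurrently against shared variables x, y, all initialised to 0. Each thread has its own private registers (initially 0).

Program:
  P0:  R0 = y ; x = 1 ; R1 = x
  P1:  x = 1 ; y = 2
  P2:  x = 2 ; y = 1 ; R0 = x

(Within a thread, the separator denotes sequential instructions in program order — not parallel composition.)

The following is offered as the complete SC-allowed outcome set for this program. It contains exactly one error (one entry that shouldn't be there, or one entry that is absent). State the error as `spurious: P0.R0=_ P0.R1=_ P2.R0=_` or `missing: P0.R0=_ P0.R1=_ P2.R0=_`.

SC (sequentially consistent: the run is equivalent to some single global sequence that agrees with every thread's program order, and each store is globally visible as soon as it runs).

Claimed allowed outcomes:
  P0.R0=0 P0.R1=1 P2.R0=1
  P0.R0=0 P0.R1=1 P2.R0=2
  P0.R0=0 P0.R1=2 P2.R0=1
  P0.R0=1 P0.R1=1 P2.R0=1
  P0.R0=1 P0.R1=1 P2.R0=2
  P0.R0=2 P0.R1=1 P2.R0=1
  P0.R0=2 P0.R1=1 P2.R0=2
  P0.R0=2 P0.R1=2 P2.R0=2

outcome vector order: (P0.R0,P0.R1,P2.R0)
SC: 9 outcomes — {011; 012; 021; 022; 111; 112; 211; 212; 222}
SC∖claimed = {022}

missing: P0.R0=0 P0.R1=2 P2.R0=2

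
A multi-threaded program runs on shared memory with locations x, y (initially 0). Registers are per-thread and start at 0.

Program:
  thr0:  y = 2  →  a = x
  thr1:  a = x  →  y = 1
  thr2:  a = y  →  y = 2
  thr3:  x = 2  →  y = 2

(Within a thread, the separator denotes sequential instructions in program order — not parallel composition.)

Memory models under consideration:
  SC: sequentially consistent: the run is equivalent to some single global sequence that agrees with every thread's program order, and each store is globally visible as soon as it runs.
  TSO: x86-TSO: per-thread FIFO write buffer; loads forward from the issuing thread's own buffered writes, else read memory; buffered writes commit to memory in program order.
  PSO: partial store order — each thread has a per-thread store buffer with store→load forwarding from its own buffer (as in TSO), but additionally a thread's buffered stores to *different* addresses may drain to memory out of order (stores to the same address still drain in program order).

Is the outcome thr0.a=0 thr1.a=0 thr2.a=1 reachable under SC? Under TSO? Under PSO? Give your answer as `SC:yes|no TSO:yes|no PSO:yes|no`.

outcome vector order: (thr0.a,thr1.a,thr2.a)
[SC] allowed = {<0 0 0>, <0 0 1>, <0 0 2>, <0 2 0>, <0 2 1>, <0 2 2>, <2 0 0>, <2 0 1>, <2 0 2>, <2 2 0>, <2 2 1>, <2 2 2>}
[TSO] allowed = {<0 0 0>, <0 0 1>, <0 0 2>, <0 2 0>, <0 2 1>, <0 2 2>, <2 0 0>, <2 0 1>, <2 0 2>, <2 2 0>, <2 2 1>, <2 2 2>}
[PSO] allowed = {<0 0 0>, <0 0 1>, <0 0 2>, <0 2 0>, <0 2 1>, <0 2 2>, <2 0 0>, <2 0 1>, <2 0 2>, <2 2 0>, <2 2 1>, <2 2 2>}
target <0 0 1> ∈ {SC,TSO,PSO}

SC:yes TSO:yes PSO:yes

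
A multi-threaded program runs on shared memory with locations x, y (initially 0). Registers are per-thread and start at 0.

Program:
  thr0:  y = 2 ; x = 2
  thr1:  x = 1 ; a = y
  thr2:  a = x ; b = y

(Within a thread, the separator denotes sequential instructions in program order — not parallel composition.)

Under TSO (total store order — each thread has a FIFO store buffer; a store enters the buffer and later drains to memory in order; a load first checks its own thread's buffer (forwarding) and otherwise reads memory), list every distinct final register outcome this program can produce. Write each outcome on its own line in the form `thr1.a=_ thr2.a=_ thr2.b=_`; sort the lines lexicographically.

thr1.a=0 thr2.a=0 thr2.b=0
thr1.a=0 thr2.a=0 thr2.b=2
thr1.a=0 thr2.a=1 thr2.b=0
thr1.a=0 thr2.a=1 thr2.b=2
thr1.a=0 thr2.a=2 thr2.b=2
thr1.a=2 thr2.a=0 thr2.b=0
thr1.a=2 thr2.a=0 thr2.b=2
thr1.a=2 thr2.a=1 thr2.b=0
thr1.a=2 thr2.a=1 thr2.b=2
thr1.a=2 thr2.a=2 thr2.b=2

outcome vector order: (thr1.a,thr2.a,thr2.b)
|TSO outcomes| = 10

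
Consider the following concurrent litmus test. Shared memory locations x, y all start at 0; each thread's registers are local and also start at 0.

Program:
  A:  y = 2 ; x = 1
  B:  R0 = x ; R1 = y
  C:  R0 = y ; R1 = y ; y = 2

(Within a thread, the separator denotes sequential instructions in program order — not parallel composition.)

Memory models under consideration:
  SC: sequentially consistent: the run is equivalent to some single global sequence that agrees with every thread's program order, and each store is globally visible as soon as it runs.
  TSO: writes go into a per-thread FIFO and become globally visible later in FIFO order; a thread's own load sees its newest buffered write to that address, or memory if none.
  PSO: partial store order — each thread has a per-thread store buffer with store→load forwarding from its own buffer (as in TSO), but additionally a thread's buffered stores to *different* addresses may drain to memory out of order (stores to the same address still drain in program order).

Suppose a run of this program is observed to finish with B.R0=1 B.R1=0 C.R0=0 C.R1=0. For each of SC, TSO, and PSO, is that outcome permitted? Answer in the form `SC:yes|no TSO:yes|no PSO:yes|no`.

outcome vector order: (B.R0,B.R1,C.R0,C.R1)
SC: 9 outcomes — {0000; 0002; 0022; 0200; 0202; 0222; 1200; 1202; 1222}
TSO: 9 outcomes — {0000; 0002; 0022; 0200; 0202; 0222; 1200; 1202; 1222}
PSO: 12 outcomes — {0000; 0002; 0022; 0200; 0202; 0222; 1000; 1002; 1022; 1200; 1202; 1222}
target 1000 ∈ {PSO}

SC:no TSO:no PSO:yes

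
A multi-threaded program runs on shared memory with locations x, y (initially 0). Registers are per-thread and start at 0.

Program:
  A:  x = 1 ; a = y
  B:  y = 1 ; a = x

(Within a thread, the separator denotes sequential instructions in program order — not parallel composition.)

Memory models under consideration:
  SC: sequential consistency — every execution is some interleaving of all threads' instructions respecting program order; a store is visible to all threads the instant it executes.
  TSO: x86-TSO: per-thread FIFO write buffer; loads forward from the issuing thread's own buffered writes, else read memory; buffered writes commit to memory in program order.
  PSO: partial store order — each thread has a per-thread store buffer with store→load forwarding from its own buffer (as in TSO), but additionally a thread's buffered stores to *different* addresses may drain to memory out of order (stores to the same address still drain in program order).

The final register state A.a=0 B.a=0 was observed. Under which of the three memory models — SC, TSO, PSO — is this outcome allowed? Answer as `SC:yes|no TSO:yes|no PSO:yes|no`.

SC:no TSO:yes PSO:yes

outcome vector order: (A.a,B.a)
SC (3): <0 1> <1 0> <1 1>
TSO (4): <0 0> <0 1> <1 0> <1 1>
PSO (4): <0 0> <0 1> <1 0> <1 1>
target <0 0> ∈ {TSO,PSO}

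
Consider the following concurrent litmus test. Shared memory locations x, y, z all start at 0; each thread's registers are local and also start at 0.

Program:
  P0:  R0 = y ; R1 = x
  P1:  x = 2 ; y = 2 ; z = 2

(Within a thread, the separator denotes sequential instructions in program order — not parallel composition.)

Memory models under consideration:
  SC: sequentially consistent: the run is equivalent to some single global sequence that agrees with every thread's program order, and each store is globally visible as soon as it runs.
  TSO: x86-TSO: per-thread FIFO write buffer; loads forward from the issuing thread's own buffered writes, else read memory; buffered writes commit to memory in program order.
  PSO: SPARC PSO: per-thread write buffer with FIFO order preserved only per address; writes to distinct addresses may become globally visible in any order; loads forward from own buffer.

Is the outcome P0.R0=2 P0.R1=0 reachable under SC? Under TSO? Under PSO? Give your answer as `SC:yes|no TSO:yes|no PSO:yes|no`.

SC:no TSO:no PSO:yes

outcome vector order: (P0.R0,P0.R1)
[SC] allowed = {<0 0>; <0 2>; <2 2>}
[TSO] allowed = {<0 0>; <0 2>; <2 2>}
[PSO] allowed = {<0 0>; <0 2>; <2 0>; <2 2>}
target <2 0> ∈ {PSO}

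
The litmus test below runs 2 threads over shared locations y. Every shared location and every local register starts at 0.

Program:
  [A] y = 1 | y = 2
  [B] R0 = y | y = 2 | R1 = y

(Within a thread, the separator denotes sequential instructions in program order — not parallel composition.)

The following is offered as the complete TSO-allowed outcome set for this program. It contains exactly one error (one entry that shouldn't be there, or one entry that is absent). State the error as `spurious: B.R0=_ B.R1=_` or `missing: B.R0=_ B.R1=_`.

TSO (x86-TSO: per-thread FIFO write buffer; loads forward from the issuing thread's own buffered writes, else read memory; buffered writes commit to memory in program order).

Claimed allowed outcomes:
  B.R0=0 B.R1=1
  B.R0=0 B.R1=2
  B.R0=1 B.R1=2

missing: B.R0=2 B.R1=2

outcome vector order: (B.R0,B.R1)
TSO (4): (0,1), (0,2), (1,2), (2,2)
TSO∖claimed = {(2,2)}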